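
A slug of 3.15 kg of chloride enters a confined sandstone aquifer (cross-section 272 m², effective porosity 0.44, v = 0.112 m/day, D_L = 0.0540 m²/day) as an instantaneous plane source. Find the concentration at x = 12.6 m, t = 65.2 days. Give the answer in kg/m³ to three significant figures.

For an instantaneous plane source, C(x,t) = M/(n_e·A·√(4πDt)) · exp(−(x−vt)²/(4Dt)), with n_e·A the pore (flow) area.
Plume center vt = 0.112 × 65.2 = 7.3024 m, so the well at 12.6 m is 5.2976 m downgradient of the peak.
√(4πDt) = 6.652 m, giving peak height M/(n_e·A·√(4πDt)) = 3.15/(0.44 × 272 × 6.652) = 0.003957 kg/m³.
(x−vt)²/(4Dt) = (5.2976)²/(4 × 0.0540 × 65.2) = 1.993; exp(−1.993) = 0.1363.
C = 0.003957 × 0.1363 = 0.000539 kg/m³.

0.000539 kg/m³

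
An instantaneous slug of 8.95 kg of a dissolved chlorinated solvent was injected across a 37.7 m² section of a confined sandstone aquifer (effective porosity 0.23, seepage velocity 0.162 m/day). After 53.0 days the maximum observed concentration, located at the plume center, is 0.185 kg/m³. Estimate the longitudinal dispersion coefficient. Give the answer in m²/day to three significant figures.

0.0467 m²/day

At the plume center C_max = M/(n_e·A·√(4πDt)), so D = M²/(4πt·(n_e·A·C_max)²).
n_e·A·C_max = 0.23 × 37.7 × 0.185 = 1.604 kg/m.
D = 8.95²/(4π × 53.0 × 1.604²) = 0.0467 m²/day.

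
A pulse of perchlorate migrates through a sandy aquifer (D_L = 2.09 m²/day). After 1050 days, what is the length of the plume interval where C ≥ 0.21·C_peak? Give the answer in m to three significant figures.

234 m

The plume is Gaussian with σ = √(2Dt) = √(2 × 2.09 × 1050) = 66.25 m.
C/C_peak = exp(−Δx²/(2σ²)) = 0.21 ⇒ Δx = σ·√(−2 ln 0.21) = 66.25 × 1.767 = 117.1 m.
Width = 2Δx = 234 m.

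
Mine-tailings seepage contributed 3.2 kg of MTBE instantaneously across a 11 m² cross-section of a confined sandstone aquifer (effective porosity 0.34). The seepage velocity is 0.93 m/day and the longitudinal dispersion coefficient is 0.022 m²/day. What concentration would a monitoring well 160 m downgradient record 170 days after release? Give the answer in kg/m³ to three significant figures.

0.0980 kg/m³

For an instantaneous plane source, C(x,t) = M/(n_e·A·√(4πDt)) · exp(−(x−vt)²/(4Dt)), with n_e·A the pore (flow) area.
Plume center vt = 0.93 × 170 = 158.1 m, so the well at 160 m is 1.9 m downgradient of the peak.
√(4πDt) = 6.856 m, giving peak height M/(n_e·A·√(4πDt)) = 3.2/(0.34 × 11 × 6.856) = 0.1248 kg/m³.
(x−vt)²/(4Dt) = (1.9)²/(4 × 0.022 × 170) = 0.2413; exp(−0.2413) = 0.7856.
C = 0.1248 × 0.7856 = 0.0980 kg/m³.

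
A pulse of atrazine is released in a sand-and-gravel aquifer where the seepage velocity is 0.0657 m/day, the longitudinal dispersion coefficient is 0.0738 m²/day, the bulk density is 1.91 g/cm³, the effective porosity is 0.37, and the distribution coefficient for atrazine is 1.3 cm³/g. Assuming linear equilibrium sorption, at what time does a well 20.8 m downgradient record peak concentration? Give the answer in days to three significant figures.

2310 days

Retardation factor R = 1 + ρ_b·K_d/n = 1 + 1.91 × 1.3/0.37 = 7.711.
Sorption retards both mechanisms: v_R = v/R = 0.008520 m/day, D_R = D/R = 0.009571 m²/day.
Peak time from v_R²t² + 2D_R t − x² = 0: t = (√(D_R² + v_R²x²) − D_R)/v_R².
√(D_R² + v_R²x²) = √(0.009571² + 0.008520² × 20.8²) = 0.1775; v_R² = 7.259e-05.
t = (0.1775 − 0.009571)/7.259e-05 = 2310 days.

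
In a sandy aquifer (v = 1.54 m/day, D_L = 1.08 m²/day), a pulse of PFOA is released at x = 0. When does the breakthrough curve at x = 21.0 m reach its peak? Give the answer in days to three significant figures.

For the 1D instantaneous-source solution, setting ∂C/∂t = 0 at fixed x gives v²t² + 2Dt − x² = 0, so t = (√(D² + v²x²) − D)/v².
√(D² + v²x²) = √(1.08² + 1.54² × 21.0²) = 32.36; v² = 2.3716.
t = (32.36 − 1.08)/2.3716 = 13.2 days (vs. the pure-advection estimate x/v = 13.6 d).

13.2 days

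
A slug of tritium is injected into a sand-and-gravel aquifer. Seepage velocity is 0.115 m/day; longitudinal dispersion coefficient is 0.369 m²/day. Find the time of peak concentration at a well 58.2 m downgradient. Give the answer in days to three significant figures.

For the 1D instantaneous-source solution, setting ∂C/∂t = 0 at fixed x gives v²t² + 2Dt − x² = 0, so t = (√(D² + v²x²) − D)/v².
√(D² + v²x²) = √(0.369² + 0.115² × 58.2²) = 6.703; v² = 0.013225.
t = (6.703 − 0.369)/0.013225 = 479 days (vs. the pure-advection estimate x/v = 506 d).

479 days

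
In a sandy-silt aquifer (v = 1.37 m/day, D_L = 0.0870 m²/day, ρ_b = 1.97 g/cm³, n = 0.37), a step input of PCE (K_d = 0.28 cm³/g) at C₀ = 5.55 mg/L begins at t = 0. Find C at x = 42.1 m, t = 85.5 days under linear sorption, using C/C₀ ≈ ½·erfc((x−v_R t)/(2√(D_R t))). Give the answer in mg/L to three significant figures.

Retardation factor R = 1 + ρ_b·K_d/n = 1 + 1.97 × 0.28/0.37 = 2.491.
Sorption retards both mechanisms: v_R = v/R = 0.5500 m/day, D_R = D/R = 0.03493 m²/day.
v_R·t = 0.5500 × 85.5 = 47.025 m; 2√(D_R t) = 3.456 m; argument = (42.1 − 47.025)/3.456 = -1.425.
C = C₀ × ½·erfc(-1.425) = 5.55 × 0.9781 = 5.43 mg/L.

5.43 mg/L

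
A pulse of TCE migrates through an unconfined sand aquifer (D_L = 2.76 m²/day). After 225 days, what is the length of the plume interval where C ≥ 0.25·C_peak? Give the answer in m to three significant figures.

117 m

The plume is Gaussian with σ = √(2Dt) = √(2 × 2.76 × 225) = 35.24 m.
C/C_peak = exp(−Δx²/(2σ²)) = 0.25 ⇒ Δx = σ·√(−2 ln 0.25) = 35.24 × 1.665 = 58.67 m.
Width = 2Δx = 117 m.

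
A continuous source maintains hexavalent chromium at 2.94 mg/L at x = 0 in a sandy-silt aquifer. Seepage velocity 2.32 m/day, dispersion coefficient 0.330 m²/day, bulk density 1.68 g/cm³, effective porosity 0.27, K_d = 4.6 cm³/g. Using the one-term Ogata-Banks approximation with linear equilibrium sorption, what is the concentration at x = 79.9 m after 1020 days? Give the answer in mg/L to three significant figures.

Retardation factor R = 1 + ρ_b·K_d/n = 1 + 1.68 × 4.6/0.27 = 29.62.
Sorption retards both mechanisms: v_R = v/R = 0.07833 m/day, D_R = D/R = 0.01114 m²/day.
v_R·t = 0.07833 × 1020 = 79.8966 m; 2√(D_R t) = 6.742 m; argument = (79.9 − 79.8966)/6.742 = 0.0005043.
C = C₀ × ½·erfc(0.0005043) = 2.94 × 0.4997 = 1.47 mg/L.

1.47 mg/L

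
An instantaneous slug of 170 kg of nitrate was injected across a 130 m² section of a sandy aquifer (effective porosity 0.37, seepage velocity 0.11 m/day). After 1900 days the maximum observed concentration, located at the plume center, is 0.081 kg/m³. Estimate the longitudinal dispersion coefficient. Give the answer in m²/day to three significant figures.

At the plume center C_max = M/(n_e·A·√(4πDt)), so D = M²/(4πt·(n_e·A·C_max)²).
n_e·A·C_max = 0.37 × 130 × 0.081 = 3.896 kg/m.
D = 170²/(4π × 1900 × 3.896²) = 0.0797 m²/day.

0.0797 m²/day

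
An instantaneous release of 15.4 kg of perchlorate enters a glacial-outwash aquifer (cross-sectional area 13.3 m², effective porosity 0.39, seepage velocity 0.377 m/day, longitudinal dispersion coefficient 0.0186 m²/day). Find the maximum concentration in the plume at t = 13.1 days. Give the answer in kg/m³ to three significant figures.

The peak of an instantaneous 1D plume sits at x = vt; there the Gaussian factor is 1 and C_max = M/(n_e·A·√(4πDt)), where n_e·A is the pore area the mass is dissolved in.
√(4πDt) = √(4π × 0.0186 × 13.1) = 1.750 m, so C_max = 15.4/(0.39 × 13.3 × 1.750) = 1.70 kg/m³.

1.70 kg/m³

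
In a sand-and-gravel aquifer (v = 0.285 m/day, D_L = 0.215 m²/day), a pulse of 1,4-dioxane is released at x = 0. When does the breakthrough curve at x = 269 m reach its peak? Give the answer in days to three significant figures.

For the 1D instantaneous-source solution, setting ∂C/∂t = 0 at fixed x gives v²t² + 2Dt − x² = 0, so t = (√(D² + v²x²) − D)/v².
√(D² + v²x²) = √(0.215² + 0.285² × 269²) = 76.67; v² = 0.081225.
t = (76.67 − 0.215)/0.081225 = 941 days (vs. the pure-advection estimate x/v = 944 d).

941 days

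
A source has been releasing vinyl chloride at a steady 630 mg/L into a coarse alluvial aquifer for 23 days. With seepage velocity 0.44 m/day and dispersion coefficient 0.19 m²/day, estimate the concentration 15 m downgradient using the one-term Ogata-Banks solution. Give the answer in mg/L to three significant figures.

For a continuous step input, C/C₀ ≈ ½·erfc((x−vt)/(2√(Dt))).
vt = 0.44 × 23 = 10.12 m and 2√(Dt) = 2√(0.19 × 23) = 4.181 m.
Argument (x−vt)/(2√(Dt)) = (15 − 10.12)/4.181 = 1.167; ½·erfc(1.167) = 0.04943.
C = 630 × 0.04943 = 31.1 mg/L.

31.1 mg/L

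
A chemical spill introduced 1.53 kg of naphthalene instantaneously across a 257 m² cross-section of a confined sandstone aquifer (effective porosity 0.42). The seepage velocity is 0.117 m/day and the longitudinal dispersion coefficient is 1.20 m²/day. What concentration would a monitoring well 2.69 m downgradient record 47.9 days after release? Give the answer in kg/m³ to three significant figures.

0.000508 kg/m³

For an instantaneous plane source, C(x,t) = M/(n_e·A·√(4πDt)) · exp(−(x−vt)²/(4Dt)), with n_e·A the pore (flow) area.
Plume center vt = 0.117 × 47.9 = 5.6043 m, so the well at 2.69 m is 2.9143 m upgradient of the peak.
√(4πDt) = 26.88 m, giving peak height M/(n_e·A·√(4πDt)) = 1.53/(0.42 × 257 × 26.88) = 0.0005273 kg/m³.
(x−vt)²/(4Dt) = (-2.9143)²/(4 × 1.20 × 47.9) = 0.03694; exp(−0.03694) = 0.9637.
C = 0.0005273 × 0.9637 = 0.000508 kg/m³.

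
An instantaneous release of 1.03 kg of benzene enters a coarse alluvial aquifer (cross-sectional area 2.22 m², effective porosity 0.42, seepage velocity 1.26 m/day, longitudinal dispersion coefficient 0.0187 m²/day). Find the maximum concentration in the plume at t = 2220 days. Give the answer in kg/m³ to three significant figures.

0.0484 kg/m³

The peak of an instantaneous 1D plume sits at x = vt; there the Gaussian factor is 1 and C_max = M/(n_e·A·√(4πDt)), where n_e·A is the pore area the mass is dissolved in.
√(4πDt) = √(4π × 0.0187 × 2220) = 22.84 m, so C_max = 1.03/(0.42 × 2.22 × 22.84) = 0.0484 kg/m³.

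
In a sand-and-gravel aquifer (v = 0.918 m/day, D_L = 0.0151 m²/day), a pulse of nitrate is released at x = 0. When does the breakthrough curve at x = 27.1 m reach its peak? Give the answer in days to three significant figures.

For the 1D instantaneous-source solution, setting ∂C/∂t = 0 at fixed x gives v²t² + 2Dt − x² = 0, so t = (√(D² + v²x²) − D)/v².
√(D² + v²x²) = √(0.0151² + 0.918² × 27.1²) = 24.88; v² = 0.842724.
t = (24.88 − 0.0151)/0.842724 = 29.5 days (vs. the pure-advection estimate x/v = 29.5 d).

29.5 days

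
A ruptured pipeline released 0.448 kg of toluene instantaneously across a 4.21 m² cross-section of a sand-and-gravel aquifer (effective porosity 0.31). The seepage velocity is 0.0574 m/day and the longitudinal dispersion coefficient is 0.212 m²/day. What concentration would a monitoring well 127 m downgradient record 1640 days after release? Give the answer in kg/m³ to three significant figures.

For an instantaneous plane source, C(x,t) = M/(n_e·A·√(4πDt)) · exp(−(x−vt)²/(4Dt)), with n_e·A the pore (flow) area.
Plume center vt = 0.0574 × 1640 = 94.136 m, so the well at 127 m is 32.864 m downgradient of the peak.
√(4πDt) = 66.10 m, giving peak height M/(n_e·A·√(4πDt)) = 0.448/(0.31 × 4.21 × 66.10) = 0.005193 kg/m³.
(x−vt)²/(4Dt) = (32.864)²/(4 × 0.212 × 1640) = 0.7766; exp(−0.7766) = 0.4600.
C = 0.005193 × 0.4600 = 0.00239 kg/m³.

0.00239 kg/m³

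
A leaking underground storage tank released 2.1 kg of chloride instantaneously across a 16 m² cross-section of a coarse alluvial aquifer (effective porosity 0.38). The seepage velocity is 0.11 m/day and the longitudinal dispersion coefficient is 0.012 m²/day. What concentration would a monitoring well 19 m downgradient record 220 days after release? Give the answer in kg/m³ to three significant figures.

For an instantaneous plane source, C(x,t) = M/(n_e·A·√(4πDt)) · exp(−(x−vt)²/(4Dt)), with n_e·A the pore (flow) area.
Plume center vt = 0.11 × 220 = 24.2 m, so the well at 19 m is 5.2 m upgradient of the peak.
√(4πDt) = 5.760 m, giving peak height M/(n_e·A·√(4πDt)) = 2.1/(0.38 × 16 × 5.760) = 0.05996 kg/m³.
(x−vt)²/(4Dt) = (-5.2)²/(4 × 0.012 × 220) = 2.561; exp(−2.561) = 0.07723.
C = 0.05996 × 0.07723 = 0.00463 kg/m³.

0.00463 kg/m³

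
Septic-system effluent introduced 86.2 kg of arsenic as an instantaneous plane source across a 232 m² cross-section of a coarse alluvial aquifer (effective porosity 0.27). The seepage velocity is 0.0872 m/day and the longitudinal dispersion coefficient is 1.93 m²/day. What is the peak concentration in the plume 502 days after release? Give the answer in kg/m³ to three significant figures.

0.0125 kg/m³

The peak of an instantaneous 1D plume sits at x = vt; there the Gaussian factor is 1 and C_max = M/(n_e·A·√(4πDt)), where n_e·A is the pore area the mass is dissolved in.
√(4πDt) = √(4π × 1.93 × 502) = 110.3 m, so C_max = 86.2/(0.27 × 232 × 110.3) = 0.0125 kg/m³.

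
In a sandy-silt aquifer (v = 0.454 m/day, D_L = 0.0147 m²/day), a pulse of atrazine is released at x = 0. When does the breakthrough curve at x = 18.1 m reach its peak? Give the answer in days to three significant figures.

For the 1D instantaneous-source solution, setting ∂C/∂t = 0 at fixed x gives v²t² + 2Dt − x² = 0, so t = (√(D² + v²x²) − D)/v².
√(D² + v²x²) = √(0.0147² + 0.454² × 18.1²) = 8.217; v² = 0.206116.
t = (8.217 − 0.0147)/0.206116 = 39.8 days (vs. the pure-advection estimate x/v = 39.9 d).

39.8 days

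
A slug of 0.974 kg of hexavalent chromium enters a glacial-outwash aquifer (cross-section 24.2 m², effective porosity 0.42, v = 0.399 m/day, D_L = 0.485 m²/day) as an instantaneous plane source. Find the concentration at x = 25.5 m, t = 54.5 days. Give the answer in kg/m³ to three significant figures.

For an instantaneous plane source, C(x,t) = M/(n_e·A·√(4πDt)) · exp(−(x−vt)²/(4Dt)), with n_e·A the pore (flow) area.
Plume center vt = 0.399 × 54.5 = 21.7455 m, so the well at 25.5 m is 3.7545 m downgradient of the peak.
√(4πDt) = 18.23 m, giving peak height M/(n_e·A·√(4πDt)) = 0.974/(0.42 × 24.2 × 18.23) = 0.005257 kg/m³.
(x−vt)²/(4Dt) = (3.7545)²/(4 × 0.485 × 54.5) = 0.1333; exp(−0.1333) = 0.8752.
C = 0.005257 × 0.8752 = 0.00460 kg/m³.

0.00460 kg/m³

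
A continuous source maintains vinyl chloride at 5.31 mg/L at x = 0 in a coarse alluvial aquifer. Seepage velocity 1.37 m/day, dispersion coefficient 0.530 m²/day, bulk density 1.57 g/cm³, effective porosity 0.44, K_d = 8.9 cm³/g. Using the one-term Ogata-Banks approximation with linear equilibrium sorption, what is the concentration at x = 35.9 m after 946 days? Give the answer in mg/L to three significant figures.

Retardation factor R = 1 + ρ_b·K_d/n = 1 + 1.57 × 8.9/0.44 = 32.76.
Sorption retards both mechanisms: v_R = v/R = 0.04182 m/day, D_R = D/R = 0.01618 m²/day.
v_R·t = 0.04182 × 946 = 39.56172 m; 2√(D_R t) = 7.825 m; argument = (35.9 − 39.56172)/7.825 = -0.4680.
C = C₀ × ½·erfc(-0.4680) = 5.31 × 0.7460 = 3.96 mg/L.

3.96 mg/L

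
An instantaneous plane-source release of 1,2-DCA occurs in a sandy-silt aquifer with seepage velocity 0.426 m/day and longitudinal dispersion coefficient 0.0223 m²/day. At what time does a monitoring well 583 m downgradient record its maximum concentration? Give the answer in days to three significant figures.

For the 1D instantaneous-source solution, setting ∂C/∂t = 0 at fixed x gives v²t² + 2Dt − x² = 0, so t = (√(D² + v²x²) − D)/v².
√(D² + v²x²) = √(0.0223² + 0.426² × 583²) = 248.4; v² = 0.181476.
t = (248.4 − 0.0223)/0.181476 = 1370 days (vs. the pure-advection estimate x/v = 1370 d).

1370 days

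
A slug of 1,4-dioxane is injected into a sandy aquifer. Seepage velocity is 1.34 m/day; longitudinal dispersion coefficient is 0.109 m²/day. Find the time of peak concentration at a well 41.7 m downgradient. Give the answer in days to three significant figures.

31.1 days

For the 1D instantaneous-source solution, setting ∂C/∂t = 0 at fixed x gives v²t² + 2Dt − x² = 0, so t = (√(D² + v²x²) − D)/v².
√(D² + v²x²) = √(0.109² + 1.34² × 41.7²) = 55.88; v² = 1.7956.
t = (55.88 − 0.109)/1.7956 = 31.1 days (vs. the pure-advection estimate x/v = 31.1 d).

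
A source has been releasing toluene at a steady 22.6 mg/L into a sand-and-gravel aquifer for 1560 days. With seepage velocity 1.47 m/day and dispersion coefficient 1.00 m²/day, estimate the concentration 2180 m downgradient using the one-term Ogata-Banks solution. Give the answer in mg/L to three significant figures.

For a continuous step input, C/C₀ ≈ ½·erfc((x−vt)/(2√(Dt))).
vt = 1.47 × 1560 = 2293.2 m and 2√(Dt) = 2√(1.00 × 1560) = 78.99 m.
Argument (x−vt)/(2√(Dt)) = (2180 − 2293.2)/78.99 = -1.433; ½·erfc(-1.433) = 0.9786.
C = 22.6 × 0.9786 = 22.1 mg/L.

22.1 mg/L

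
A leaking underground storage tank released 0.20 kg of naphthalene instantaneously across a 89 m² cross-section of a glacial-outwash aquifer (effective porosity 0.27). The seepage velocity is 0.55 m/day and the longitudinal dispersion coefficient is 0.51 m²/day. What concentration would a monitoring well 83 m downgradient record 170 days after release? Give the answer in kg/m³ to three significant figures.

For an instantaneous plane source, C(x,t) = M/(n_e·A·√(4πDt)) · exp(−(x−vt)²/(4Dt)), with n_e·A the pore (flow) area.
Plume center vt = 0.55 × 170 = 93.5 m, so the well at 83 m is 10.5 m upgradient of the peak.
√(4πDt) = 33.01 m, giving peak height M/(n_e·A·√(4πDt)) = 0.20/(0.27 × 89 × 33.01) = 0.0002521 kg/m³.
(x−vt)²/(4Dt) = (-10.5)²/(4 × 0.51 × 170) = 0.3179; exp(−0.3179) = 0.7277.
C = 0.0002521 × 0.7277 = 0.000183 kg/m³.

0.000183 kg/m³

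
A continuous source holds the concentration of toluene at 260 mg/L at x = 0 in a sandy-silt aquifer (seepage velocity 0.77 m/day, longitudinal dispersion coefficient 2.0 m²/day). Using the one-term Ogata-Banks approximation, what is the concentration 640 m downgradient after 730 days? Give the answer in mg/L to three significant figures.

19.4 mg/L

For a continuous step input, C/C₀ ≈ ½·erfc((x−vt)/(2√(Dt))).
vt = 0.77 × 730 = 562.1 m and 2√(Dt) = 2√(2.0 × 730) = 76.42 m.
Argument (x−vt)/(2√(Dt)) = (640 − 562.1)/76.42 = 1.019; ½·erfc(1.019) = 0.07478.
C = 260 × 0.07478 = 19.4 mg/L.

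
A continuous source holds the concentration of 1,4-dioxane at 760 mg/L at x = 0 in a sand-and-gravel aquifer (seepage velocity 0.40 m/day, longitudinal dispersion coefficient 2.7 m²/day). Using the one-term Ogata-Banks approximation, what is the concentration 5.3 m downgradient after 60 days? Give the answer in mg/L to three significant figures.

646 mg/L

For a continuous step input, C/C₀ ≈ ½·erfc((x−vt)/(2√(Dt))).
vt = 0.40 × 60 = 24 m and 2√(Dt) = 2√(2.7 × 60) = 25.46 m.
Argument (x−vt)/(2√(Dt)) = (5.3 − 24)/25.46 = -0.7345; ½·erfc(-0.7345) = 0.8505.
C = 760 × 0.8505 = 646 mg/L.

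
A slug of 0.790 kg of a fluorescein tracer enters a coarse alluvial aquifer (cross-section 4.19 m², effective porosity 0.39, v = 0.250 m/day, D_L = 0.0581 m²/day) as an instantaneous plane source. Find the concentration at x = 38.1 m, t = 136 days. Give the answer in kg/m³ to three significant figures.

For an instantaneous plane source, C(x,t) = M/(n_e·A·√(4πDt)) · exp(−(x−vt)²/(4Dt)), with n_e·A the pore (flow) area.
Plume center vt = 0.250 × 136 = 34 m, so the well at 38.1 m is 4.1 m downgradient of the peak.
√(4πDt) = 9.965 m, giving peak height M/(n_e·A·√(4πDt)) = 0.790/(0.39 × 4.19 × 9.965) = 0.04851 kg/m³.
(x−vt)²/(4Dt) = (4.1)²/(4 × 0.0581 × 136) = 0.5319; exp(−0.5319) = 0.5875.
C = 0.04851 × 0.5875 = 0.0285 kg/m³.

0.0285 kg/m³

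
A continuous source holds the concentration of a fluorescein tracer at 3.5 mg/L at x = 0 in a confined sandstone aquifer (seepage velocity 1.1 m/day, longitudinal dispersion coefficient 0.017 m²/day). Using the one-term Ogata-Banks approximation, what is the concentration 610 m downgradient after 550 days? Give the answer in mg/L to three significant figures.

For a continuous step input, C/C₀ ≈ ½·erfc((x−vt)/(2√(Dt))).
vt = 1.1 × 550 = 605 m and 2√(Dt) = 2√(0.017 × 550) = 6.116 m.
Argument (x−vt)/(2√(Dt)) = (610 − 605)/6.116 = 0.8175; ½·erfc(0.8175) = 0.1238.
C = 3.5 × 0.1238 = 0.433 mg/L.

0.433 mg/L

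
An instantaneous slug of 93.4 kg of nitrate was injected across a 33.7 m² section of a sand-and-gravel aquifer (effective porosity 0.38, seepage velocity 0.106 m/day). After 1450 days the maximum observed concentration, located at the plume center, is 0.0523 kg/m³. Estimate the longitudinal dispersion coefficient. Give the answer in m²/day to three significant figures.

At the plume center C_max = M/(n_e·A·√(4πDt)), so D = M²/(4πt·(n_e·A·C_max)²).
n_e·A·C_max = 0.38 × 33.7 × 0.0523 = 0.6698 kg/m.
D = 93.4²/(4π × 1450 × 0.6698²) = 1.07 m²/day.

1.07 m²/day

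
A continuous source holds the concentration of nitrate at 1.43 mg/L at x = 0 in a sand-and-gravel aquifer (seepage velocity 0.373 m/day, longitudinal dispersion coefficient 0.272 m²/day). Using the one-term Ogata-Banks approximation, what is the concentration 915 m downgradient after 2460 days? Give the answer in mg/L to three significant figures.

For a continuous step input, C/C₀ ≈ ½·erfc((x−vt)/(2√(Dt))).
vt = 0.373 × 2460 = 917.58 m and 2√(Dt) = 2√(0.272 × 2460) = 51.73 m.
Argument (x−vt)/(2√(Dt)) = (915 − 917.58)/51.73 = -0.04987; ½·erfc(-0.04987) = 0.5281.
C = 1.43 × 0.5281 = 0.755 mg/L.

0.755 mg/L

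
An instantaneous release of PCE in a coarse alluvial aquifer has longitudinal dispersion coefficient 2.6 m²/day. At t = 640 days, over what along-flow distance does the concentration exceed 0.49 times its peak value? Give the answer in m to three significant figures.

138 m

The plume is Gaussian with σ = √(2Dt) = √(2 × 2.6 × 640) = 57.69 m.
C/C_peak = exp(−Δx²/(2σ²)) = 0.49 ⇒ Δx = σ·√(−2 ln 0.49) = 57.69 × 1.194 = 68.88 m.
Width = 2Δx = 138 m.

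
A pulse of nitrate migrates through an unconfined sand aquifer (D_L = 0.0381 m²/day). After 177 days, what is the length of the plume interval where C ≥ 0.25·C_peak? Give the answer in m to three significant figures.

The plume is Gaussian with σ = √(2Dt) = √(2 × 0.0381 × 177) = 3.673 m.
C/C_peak = exp(−Δx²/(2σ²)) = 0.25 ⇒ Δx = σ·√(−2 ln 0.25) = 3.673 × 1.665 = 6.116 m.
Width = 2Δx = 12.2 m.

12.2 m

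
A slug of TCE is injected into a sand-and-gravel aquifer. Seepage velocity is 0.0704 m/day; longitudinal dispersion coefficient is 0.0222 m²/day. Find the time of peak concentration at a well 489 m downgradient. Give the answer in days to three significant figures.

6940 days

For the 1D instantaneous-source solution, setting ∂C/∂t = 0 at fixed x gives v²t² + 2Dt − x² = 0, so t = (√(D² + v²x²) − D)/v².
√(D² + v²x²) = √(0.0222² + 0.0704² × 489²) = 34.43; v² = 0.00495616.
t = (34.43 − 0.0222)/0.00495616 = 6940 days (vs. the pure-advection estimate x/v = 6950 d).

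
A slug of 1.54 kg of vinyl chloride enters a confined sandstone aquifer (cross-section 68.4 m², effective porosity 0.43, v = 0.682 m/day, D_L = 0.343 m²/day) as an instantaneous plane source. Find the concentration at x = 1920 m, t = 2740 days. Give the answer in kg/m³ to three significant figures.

0.000239 kg/m³

For an instantaneous plane source, C(x,t) = M/(n_e·A·√(4πDt)) · exp(−(x−vt)²/(4Dt)), with n_e·A the pore (flow) area.
Plume center vt = 0.682 × 2740 = 1868.68 m, so the well at 1920 m is 51.32 m downgradient of the peak.
√(4πDt) = 108.7 m, giving peak height M/(n_e·A·√(4πDt)) = 1.54/(0.43 × 68.4 × 108.7) = 0.0004817 kg/m³.
(x−vt)²/(4Dt) = (51.32)²/(4 × 0.343 × 2740) = 0.7006; exp(−0.7006) = 0.4963.
C = 0.0004817 × 0.4963 = 0.000239 kg/m³.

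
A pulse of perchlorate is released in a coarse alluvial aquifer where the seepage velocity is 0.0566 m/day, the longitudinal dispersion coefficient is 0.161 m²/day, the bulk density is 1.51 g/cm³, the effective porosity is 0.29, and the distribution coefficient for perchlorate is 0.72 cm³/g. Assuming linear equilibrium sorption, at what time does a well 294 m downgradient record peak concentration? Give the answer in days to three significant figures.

24400 days

Retardation factor R = 1 + ρ_b·K_d/n = 1 + 1.51 × 0.72/0.29 = 4.749.
Sorption retards both mechanisms: v_R = v/R = 0.01192 m/day, D_R = D/R = 0.03390 m²/day.
Peak time from v_R²t² + 2D_R t − x² = 0: t = (√(D_R² + v_R²x²) − D_R)/v_R².
√(D_R² + v_R²x²) = √(0.03390² + 0.01192² × 294²) = 3.505; v_R² = 0.0001421.
t = (3.505 − 0.03390)/0.0001421 = 24400 days.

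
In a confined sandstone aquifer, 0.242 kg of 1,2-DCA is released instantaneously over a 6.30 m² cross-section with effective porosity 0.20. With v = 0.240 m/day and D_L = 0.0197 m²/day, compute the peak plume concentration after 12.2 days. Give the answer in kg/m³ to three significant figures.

The peak of an instantaneous 1D plume sits at x = vt; there the Gaussian factor is 1 and C_max = M/(n_e·A·√(4πDt)), where n_e·A is the pore area the mass is dissolved in.
√(4πDt) = √(4π × 0.0197 × 12.2) = 1.738 m, so C_max = 0.242/(0.20 × 6.30 × 1.738) = 0.111 kg/m³.

0.111 kg/m³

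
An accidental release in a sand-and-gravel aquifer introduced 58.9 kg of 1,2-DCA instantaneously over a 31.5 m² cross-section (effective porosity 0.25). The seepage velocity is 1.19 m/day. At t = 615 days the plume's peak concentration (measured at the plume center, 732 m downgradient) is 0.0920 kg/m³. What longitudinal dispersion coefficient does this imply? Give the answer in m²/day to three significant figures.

0.855 m²/day

At the plume center C_max = M/(n_e·A·√(4πDt)), so D = M²/(4πt·(n_e·A·C_max)²).
n_e·A·C_max = 0.25 × 31.5 × 0.0920 = 0.7245 kg/m.
D = 58.9²/(4π × 615 × 0.7245²) = 0.855 m²/day.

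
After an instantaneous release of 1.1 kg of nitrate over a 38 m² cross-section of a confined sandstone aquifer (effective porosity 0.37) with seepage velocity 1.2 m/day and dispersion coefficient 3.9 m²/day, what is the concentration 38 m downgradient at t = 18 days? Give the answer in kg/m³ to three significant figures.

0.00101 kg/m³

For an instantaneous plane source, C(x,t) = M/(n_e·A·√(4πDt)) · exp(−(x−vt)²/(4Dt)), with n_e·A the pore (flow) area.
Plume center vt = 1.2 × 18 = 21.6 m, so the well at 38 m is 16.4 m downgradient of the peak.
√(4πDt) = 29.70 m, giving peak height M/(n_e·A·√(4πDt)) = 1.1/(0.37 × 38 × 29.70) = 0.002634 kg/m³.
(x−vt)²/(4Dt) = (16.4)²/(4 × 3.9 × 18) = 0.9578; exp(−0.9578) = 0.3837.
C = 0.002634 × 0.3837 = 0.00101 kg/m³.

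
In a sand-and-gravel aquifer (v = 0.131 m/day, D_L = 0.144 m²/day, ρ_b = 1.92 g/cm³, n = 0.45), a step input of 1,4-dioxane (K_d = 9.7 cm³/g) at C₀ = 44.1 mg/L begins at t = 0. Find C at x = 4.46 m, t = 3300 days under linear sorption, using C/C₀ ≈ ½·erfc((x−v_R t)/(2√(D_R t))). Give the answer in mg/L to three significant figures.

39.1 mg/L

Retardation factor R = 1 + ρ_b·K_d/n = 1 + 1.92 × 9.7/0.45 = 42.39.
Sorption retards both mechanisms: v_R = v/R = 0.003090 m/day, D_R = D/R = 0.003397 m²/day.
v_R·t = 0.003090 × 3300 = 10.197 m; 2√(D_R t) = 6.696 m; argument = (4.46 − 10.197)/6.696 = -0.8568.
C = C₀ × ½·erfc(-0.8568) = 44.1 × 0.8872 = 39.1 mg/L.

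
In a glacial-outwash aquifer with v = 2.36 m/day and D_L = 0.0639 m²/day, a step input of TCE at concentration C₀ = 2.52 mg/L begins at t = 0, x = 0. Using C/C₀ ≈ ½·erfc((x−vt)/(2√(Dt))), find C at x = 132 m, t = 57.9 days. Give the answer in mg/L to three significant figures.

For a continuous step input, C/C₀ ≈ ½·erfc((x−vt)/(2√(Dt))).
vt = 2.36 × 57.9 = 136.644 m and 2√(Dt) = 2√(0.0639 × 57.9) = 3.847 m.
Argument (x−vt)/(2√(Dt)) = (132 − 136.644)/3.847 = -1.207; ½·erfc(-1.207) = 0.9561.
C = 2.52 × 0.9561 = 2.41 mg/L.

2.41 mg/L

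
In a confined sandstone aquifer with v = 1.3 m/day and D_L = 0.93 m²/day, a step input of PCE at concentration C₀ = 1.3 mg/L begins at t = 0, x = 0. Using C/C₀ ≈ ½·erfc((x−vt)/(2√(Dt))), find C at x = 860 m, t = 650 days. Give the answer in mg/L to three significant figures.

0.433 mg/L

For a continuous step input, C/C₀ ≈ ½·erfc((x−vt)/(2√(Dt))).
vt = 1.3 × 650 = 845 m and 2√(Dt) = 2√(0.93 × 650) = 49.17 m.
Argument (x−vt)/(2√(Dt)) = (860 − 845)/49.17 = 0.3051; ½·erfc(0.3051) = 0.3331.
C = 1.3 × 0.3331 = 0.433 mg/L.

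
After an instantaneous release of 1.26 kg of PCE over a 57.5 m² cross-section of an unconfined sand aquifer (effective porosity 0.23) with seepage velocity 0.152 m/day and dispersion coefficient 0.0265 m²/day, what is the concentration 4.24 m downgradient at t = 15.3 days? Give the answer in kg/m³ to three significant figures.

0.00441 kg/m³

For an instantaneous plane source, C(x,t) = M/(n_e·A·√(4πDt)) · exp(−(x−vt)²/(4Dt)), with n_e·A the pore (flow) area.
Plume center vt = 0.152 × 15.3 = 2.3256 m, so the well at 4.24 m is 1.9144 m downgradient of the peak.
√(4πDt) = 2.257 m, giving peak height M/(n_e·A·√(4πDt)) = 1.26/(0.23 × 57.5 × 2.257) = 0.04221 kg/m³.
(x−vt)²/(4Dt) = (1.9144)²/(4 × 0.0265 × 15.3) = 2.260; exp(−2.260) = 0.1044.
C = 0.04221 × 0.1044 = 0.00441 kg/m³.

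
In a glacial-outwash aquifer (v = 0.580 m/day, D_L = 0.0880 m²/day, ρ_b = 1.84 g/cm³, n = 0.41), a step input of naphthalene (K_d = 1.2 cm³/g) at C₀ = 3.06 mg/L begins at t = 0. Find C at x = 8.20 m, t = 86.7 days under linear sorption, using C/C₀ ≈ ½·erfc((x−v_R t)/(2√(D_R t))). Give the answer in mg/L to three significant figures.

Retardation factor R = 1 + ρ_b·K_d/n = 1 + 1.84 × 1.2/0.41 = 6.385.
Sorption retards both mechanisms: v_R = v/R = 0.09084 m/day, D_R = D/R = 0.01378 m²/day.
v_R·t = 0.09084 × 86.7 = 7.875828 m; 2√(D_R t) = 2.186 m; argument = (8.20 − 7.875828)/2.186 = 0.1483.
C = C₀ × ½·erfc(0.1483) = 3.06 × 0.4169 = 1.28 mg/L.

1.28 mg/L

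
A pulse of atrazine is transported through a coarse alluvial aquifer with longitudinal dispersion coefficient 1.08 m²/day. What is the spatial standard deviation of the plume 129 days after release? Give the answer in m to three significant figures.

16.7 m

Dispersive spreading gives a Gaussian with σ² = 2Dt; advection only shifts the center.
σ = √(2 × 1.08 × 129) = 16.7 m.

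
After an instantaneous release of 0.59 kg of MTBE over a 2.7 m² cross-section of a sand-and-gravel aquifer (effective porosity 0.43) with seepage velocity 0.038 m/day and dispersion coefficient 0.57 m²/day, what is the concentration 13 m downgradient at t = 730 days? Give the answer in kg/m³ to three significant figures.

0.00617 kg/m³

For an instantaneous plane source, C(x,t) = M/(n_e·A·√(4πDt)) · exp(−(x−vt)²/(4Dt)), with n_e·A the pore (flow) area.
Plume center vt = 0.038 × 730 = 27.74 m, so the well at 13 m is 14.74 m upgradient of the peak.
√(4πDt) = 72.31 m, giving peak height M/(n_e·A·√(4πDt)) = 0.59/(0.43 × 2.7 × 72.31) = 0.007028 kg/m³.
(x−vt)²/(4Dt) = (-14.74)²/(4 × 0.57 × 730) = 0.1305; exp(−0.1305) = 0.8777.
C = 0.007028 × 0.8777 = 0.00617 kg/m³.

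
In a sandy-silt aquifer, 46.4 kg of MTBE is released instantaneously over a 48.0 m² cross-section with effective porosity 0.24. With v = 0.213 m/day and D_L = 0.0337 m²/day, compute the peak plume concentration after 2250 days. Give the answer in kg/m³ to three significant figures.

The peak of an instantaneous 1D plume sits at x = vt; there the Gaussian factor is 1 and C_max = M/(n_e·A·√(4πDt)), where n_e·A is the pore area the mass is dissolved in.
√(4πDt) = √(4π × 0.0337 × 2250) = 30.87 m, so C_max = 46.4/(0.24 × 48.0 × 30.87) = 0.130 kg/m³.

0.130 kg/m³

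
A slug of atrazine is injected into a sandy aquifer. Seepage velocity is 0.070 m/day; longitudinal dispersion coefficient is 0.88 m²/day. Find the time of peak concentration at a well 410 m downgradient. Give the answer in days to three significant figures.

5680 days

For the 1D instantaneous-source solution, setting ∂C/∂t = 0 at fixed x gives v²t² + 2Dt − x² = 0, so t = (√(D² + v²x²) − D)/v².
√(D² + v²x²) = √(0.88² + 0.070² × 410²) = 28.71; v² = 0.0049.
t = (28.71 − 0.88)/0.0049 = 5680 days (vs. the pure-advection estimate x/v = 5860 d).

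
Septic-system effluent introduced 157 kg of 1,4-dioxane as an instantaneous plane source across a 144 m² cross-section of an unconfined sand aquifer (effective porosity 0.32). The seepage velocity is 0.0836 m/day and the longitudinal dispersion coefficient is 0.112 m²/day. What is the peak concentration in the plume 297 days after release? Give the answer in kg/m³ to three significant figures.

0.167 kg/m³

The peak of an instantaneous 1D plume sits at x = vt; there the Gaussian factor is 1 and C_max = M/(n_e·A·√(4πDt)), where n_e·A is the pore area the mass is dissolved in.
√(4πDt) = √(4π × 0.112 × 297) = 20.45 m, so C_max = 157/(0.32 × 144 × 20.45) = 0.167 kg/m³.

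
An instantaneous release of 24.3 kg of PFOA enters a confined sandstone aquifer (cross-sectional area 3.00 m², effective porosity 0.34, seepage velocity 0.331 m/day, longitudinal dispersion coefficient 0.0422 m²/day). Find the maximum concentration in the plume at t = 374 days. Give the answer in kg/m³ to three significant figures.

1.69 kg/m³

The peak of an instantaneous 1D plume sits at x = vt; there the Gaussian factor is 1 and C_max = M/(n_e·A·√(4πDt)), where n_e·A is the pore area the mass is dissolved in.
√(4πDt) = √(4π × 0.0422 × 374) = 14.08 m, so C_max = 24.3/(0.34 × 3.00 × 14.08) = 1.69 kg/m³.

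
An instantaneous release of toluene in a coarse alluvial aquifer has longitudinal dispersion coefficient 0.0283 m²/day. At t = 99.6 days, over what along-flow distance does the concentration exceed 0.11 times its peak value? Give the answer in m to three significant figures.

The plume is Gaussian with σ = √(2Dt) = √(2 × 0.0283 × 99.6) = 2.374 m.
C/C_peak = exp(−Δx²/(2σ²)) = 0.11 ⇒ Δx = σ·√(−2 ln 0.11) = 2.374 × 2.101 = 4.988 m.
Width = 2Δx = 9.98 m.

9.98 m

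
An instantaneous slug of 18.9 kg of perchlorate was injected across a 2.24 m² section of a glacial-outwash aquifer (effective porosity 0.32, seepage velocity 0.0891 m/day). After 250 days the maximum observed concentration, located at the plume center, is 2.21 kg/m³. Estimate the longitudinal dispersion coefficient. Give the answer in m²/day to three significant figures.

0.0453 m²/day

At the plume center C_max = M/(n_e·A·√(4πDt)), so D = M²/(4πt·(n_e·A·C_max)²).
n_e·A·C_max = 0.32 × 2.24 × 2.21 = 1.584 kg/m.
D = 18.9²/(4π × 250 × 1.584²) = 0.0453 m²/day.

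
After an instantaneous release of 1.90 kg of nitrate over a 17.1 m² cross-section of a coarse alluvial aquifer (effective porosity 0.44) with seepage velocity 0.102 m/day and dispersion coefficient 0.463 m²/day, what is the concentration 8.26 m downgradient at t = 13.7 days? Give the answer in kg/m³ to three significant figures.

For an instantaneous plane source, C(x,t) = M/(n_e·A·√(4πDt)) · exp(−(x−vt)²/(4Dt)), with n_e·A the pore (flow) area.
Plume center vt = 0.102 × 13.7 = 1.3974 m, so the well at 8.26 m is 6.8626 m downgradient of the peak.
√(4πDt) = 8.928 m, giving peak height M/(n_e·A·√(4πDt)) = 1.90/(0.44 × 17.1 × 8.928) = 0.02828 kg/m³.
(x−vt)²/(4Dt) = (6.8626)²/(4 × 0.463 × 13.7) = 1.856; exp(−1.856) = 0.1563.
C = 0.02828 × 0.1563 = 0.00442 kg/m³.

0.00442 kg/m³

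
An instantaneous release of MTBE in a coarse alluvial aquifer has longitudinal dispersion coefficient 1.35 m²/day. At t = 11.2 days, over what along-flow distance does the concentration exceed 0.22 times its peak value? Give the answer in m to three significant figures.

19.1 m

The plume is Gaussian with σ = √(2Dt) = √(2 × 1.35 × 11.2) = 5.499 m.
C/C_peak = exp(−Δx²/(2σ²)) = 0.22 ⇒ Δx = σ·√(−2 ln 0.22) = 5.499 × 1.740 = 9.568 m.
Width = 2Δx = 19.1 m.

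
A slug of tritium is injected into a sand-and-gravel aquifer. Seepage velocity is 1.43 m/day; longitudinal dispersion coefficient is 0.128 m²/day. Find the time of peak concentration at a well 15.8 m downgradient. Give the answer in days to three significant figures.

11.0 days

For the 1D instantaneous-source solution, setting ∂C/∂t = 0 at fixed x gives v²t² + 2Dt − x² = 0, so t = (√(D² + v²x²) − D)/v².
√(D² + v²x²) = √(0.128² + 1.43² × 15.8²) = 22.59; v² = 2.0449.
t = (22.59 − 0.128)/2.0449 = 11.0 days (vs. the pure-advection estimate x/v = 11.0 d).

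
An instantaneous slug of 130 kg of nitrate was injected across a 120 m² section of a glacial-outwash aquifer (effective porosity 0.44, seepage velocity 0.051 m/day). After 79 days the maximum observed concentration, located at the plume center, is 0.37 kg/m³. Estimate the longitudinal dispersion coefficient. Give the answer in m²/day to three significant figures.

At the plume center C_max = M/(n_e·A·√(4πDt)), so D = M²/(4πt·(n_e·A·C_max)²).
n_e·A·C_max = 0.44 × 120 × 0.37 = 19.54 kg/m.
D = 130²/(4π × 79 × 19.54²) = 0.0446 m²/day.

0.0446 m²/day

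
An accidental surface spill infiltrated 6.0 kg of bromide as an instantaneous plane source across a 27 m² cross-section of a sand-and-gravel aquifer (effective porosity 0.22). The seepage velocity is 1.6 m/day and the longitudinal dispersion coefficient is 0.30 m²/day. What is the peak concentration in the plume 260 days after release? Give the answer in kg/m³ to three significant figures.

The peak of an instantaneous 1D plume sits at x = vt; there the Gaussian factor is 1 and C_max = M/(n_e·A·√(4πDt)), where n_e·A is the pore area the mass is dissolved in.
√(4πDt) = √(4π × 0.30 × 260) = 31.31 m, so C_max = 6.0/(0.22 × 27 × 31.31) = 0.0323 kg/m³.

0.0323 kg/m³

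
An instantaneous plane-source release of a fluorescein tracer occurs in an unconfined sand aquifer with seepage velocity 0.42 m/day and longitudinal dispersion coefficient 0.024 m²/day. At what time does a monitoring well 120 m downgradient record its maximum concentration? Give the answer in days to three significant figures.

286 days

For the 1D instantaneous-source solution, setting ∂C/∂t = 0 at fixed x gives v²t² + 2Dt − x² = 0, so t = (√(D² + v²x²) − D)/v².
√(D² + v²x²) = √(0.024² + 0.42² × 120²) = 50.40; v² = 0.1764.
t = (50.40 − 0.024)/0.1764 = 286 days (vs. the pure-advection estimate x/v = 286 d).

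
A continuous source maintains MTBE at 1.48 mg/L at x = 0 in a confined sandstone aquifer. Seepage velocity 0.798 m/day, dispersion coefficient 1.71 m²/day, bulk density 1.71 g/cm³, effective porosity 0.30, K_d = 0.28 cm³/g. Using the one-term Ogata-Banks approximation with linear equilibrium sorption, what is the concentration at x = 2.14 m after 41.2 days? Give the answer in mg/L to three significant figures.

Retardation factor R = 1 + ρ_b·K_d/n = 1 + 1.71 × 0.28/0.30 = 2.596.
Sorption retards both mechanisms: v_R = v/R = 0.3074 m/day, D_R = D/R = 0.6587 m²/day.
v_R·t = 0.3074 × 41.2 = 12.66488 m; 2√(D_R t) = 10.42 m; argument = (2.14 − 12.66488)/10.42 = -1.010.
C = C₀ × ½·erfc(-1.010) = 1.48 × 0.9234 = 1.37 mg/L.

1.37 mg/L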